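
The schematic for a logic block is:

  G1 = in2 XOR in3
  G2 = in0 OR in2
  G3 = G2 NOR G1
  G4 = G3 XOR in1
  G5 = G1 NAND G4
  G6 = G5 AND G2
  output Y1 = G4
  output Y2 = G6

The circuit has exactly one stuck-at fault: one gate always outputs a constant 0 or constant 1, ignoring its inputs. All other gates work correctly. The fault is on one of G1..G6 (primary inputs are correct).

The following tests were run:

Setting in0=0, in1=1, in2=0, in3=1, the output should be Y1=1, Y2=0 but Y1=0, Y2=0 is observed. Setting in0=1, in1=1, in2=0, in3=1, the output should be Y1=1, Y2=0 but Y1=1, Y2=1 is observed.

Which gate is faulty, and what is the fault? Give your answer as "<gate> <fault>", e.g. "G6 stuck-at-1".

Fault-free values for test 1 (in0=0, in1=1, in2=0, in3=1): G1=1, G2=0, G3=0, G4=1, G5=0, G6=0, giving Y1=1, Y2=0. Observed Y1=0, Y2=0.
Test 1: faults giving observed Y1=0, Y2=0 are {G1 stuck-at-0, G3 stuck-at-1, G4 stuck-at-0}.
Test 2 (in0=1, in1=1, in2=0, in3=1): fault-free G1=1, G2=1, G3=0, G4=1, G5=0, G6=0 → Y1=1, Y2=0; observed Y1=1, Y2=1. Eliminates G3 stuck-at-1, G4 stuck-at-0.
Only G1 stuck-at-0 is consistent with every test.

G1 stuck-at-0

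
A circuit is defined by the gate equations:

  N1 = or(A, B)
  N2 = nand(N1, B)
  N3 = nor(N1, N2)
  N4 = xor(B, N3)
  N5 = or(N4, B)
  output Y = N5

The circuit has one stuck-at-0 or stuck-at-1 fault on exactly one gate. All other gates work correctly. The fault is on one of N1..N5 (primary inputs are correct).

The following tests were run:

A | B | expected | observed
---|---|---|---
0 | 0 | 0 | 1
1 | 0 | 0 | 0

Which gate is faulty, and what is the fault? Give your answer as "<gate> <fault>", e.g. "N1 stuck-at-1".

N2 stuck-at-0

Fault-free values for test 1 (A=0, B=0): N1=0, N2=1, N3=0, N4=0, N5=0, giving Y=0. Observed 1.
Test 1: faults giving observed 1 are {N2 stuck-at-0, N3 stuck-at-1, N4 stuck-at-1, N5 stuck-at-1}.
Test 2 (A=1, B=0): fault-free N1=1, N2=1, N3=0, N4=0, N5=0 → 0; observed 0. Eliminates N3 stuck-at-1, N4 stuck-at-1, N5 stuck-at-1.
Only N2 stuck-at-0 is consistent with every test.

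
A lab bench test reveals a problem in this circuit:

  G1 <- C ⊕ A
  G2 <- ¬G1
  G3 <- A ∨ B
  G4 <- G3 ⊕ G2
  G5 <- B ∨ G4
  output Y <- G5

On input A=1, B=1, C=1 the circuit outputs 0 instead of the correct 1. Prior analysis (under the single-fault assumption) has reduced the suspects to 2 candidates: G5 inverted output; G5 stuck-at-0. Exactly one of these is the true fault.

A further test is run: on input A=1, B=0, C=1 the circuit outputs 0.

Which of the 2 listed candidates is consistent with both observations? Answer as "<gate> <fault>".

Evaluate each candidate on input A=1, B=0, C=1:
  G5 inverted output: G1=0, G2=1, G3=1, G4=0, G5=1 [inverted output] → 1 — eliminated
  G5 stuck-at-0: G1=0, G2=1, G3=1, G4=0, G5=0 [stuck-at-0] → 0 — matches
Only G5 stuck-at-0 reproduces the observed 0.

G5 stuck-at-0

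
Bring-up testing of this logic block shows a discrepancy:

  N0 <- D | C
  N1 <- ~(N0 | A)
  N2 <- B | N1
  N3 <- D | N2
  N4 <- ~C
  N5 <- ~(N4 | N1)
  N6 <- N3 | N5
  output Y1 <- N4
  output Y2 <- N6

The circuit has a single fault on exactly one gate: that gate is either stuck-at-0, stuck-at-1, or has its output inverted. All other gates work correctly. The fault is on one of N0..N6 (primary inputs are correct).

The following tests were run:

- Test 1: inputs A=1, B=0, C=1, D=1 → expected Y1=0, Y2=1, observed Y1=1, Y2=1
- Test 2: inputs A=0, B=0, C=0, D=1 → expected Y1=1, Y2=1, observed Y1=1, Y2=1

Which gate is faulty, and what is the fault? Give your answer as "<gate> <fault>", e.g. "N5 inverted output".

Fault-free values for test 1 (A=1, B=0, C=1, D=1): N0=1, N1=0, N2=0, N3=1, N4=0, N5=1, N6=1, giving Y1=0, Y2=1. Observed Y1=1, Y2=1.
Test 1: faults giving observed Y1=1, Y2=1 are {N4 stuck-at-1, N4 inverted output}.
Test 2 (A=0, B=0, C=0, D=1): fault-free N0=1, N1=0, N2=0, N3=1, N4=1, N5=0, N6=1 → Y1=1, Y2=1; observed Y1=1, Y2=1. Eliminates N4 inverted output.
Only N4 stuck-at-1 is consistent with every test.

N4 stuck-at-1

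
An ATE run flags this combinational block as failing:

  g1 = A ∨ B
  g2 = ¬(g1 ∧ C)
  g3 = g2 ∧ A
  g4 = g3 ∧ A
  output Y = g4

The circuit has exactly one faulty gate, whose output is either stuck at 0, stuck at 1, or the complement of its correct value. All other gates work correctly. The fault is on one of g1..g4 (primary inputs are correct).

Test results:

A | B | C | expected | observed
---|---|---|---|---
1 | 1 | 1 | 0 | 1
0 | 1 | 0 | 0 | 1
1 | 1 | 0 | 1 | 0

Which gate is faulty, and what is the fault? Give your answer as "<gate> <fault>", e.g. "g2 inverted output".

Fault-free values for test 1 (A=1, B=1, C=1): g1=1, g2=0, g3=0, g4=0, giving Y=0. Observed 1.
Test 1: faults giving observed 1 are {g1 stuck-at-0, g1 inverted output, g2 stuck-at-1, g2 inverted output, g3 stuck-at-1, g3 inverted output, g4 stuck-at-1, g4 inverted output}.
Test 2 (A=0, B=1, C=0): fault-free g1=1, g2=1, g3=0, g4=0 → 0; observed 1. Eliminates g1 stuck-at-0, g1 inverted output, g2 stuck-at-1, g2 inverted output, g3 stuck-at-1, g3 inverted output.
Test 3 (A=1, B=1, C=0): fault-free g1=1, g2=1, g3=1, g4=1 → 1; observed 0. Eliminates g4 stuck-at-1.
Only g4 inverted output is consistent with every test.

g4 inverted output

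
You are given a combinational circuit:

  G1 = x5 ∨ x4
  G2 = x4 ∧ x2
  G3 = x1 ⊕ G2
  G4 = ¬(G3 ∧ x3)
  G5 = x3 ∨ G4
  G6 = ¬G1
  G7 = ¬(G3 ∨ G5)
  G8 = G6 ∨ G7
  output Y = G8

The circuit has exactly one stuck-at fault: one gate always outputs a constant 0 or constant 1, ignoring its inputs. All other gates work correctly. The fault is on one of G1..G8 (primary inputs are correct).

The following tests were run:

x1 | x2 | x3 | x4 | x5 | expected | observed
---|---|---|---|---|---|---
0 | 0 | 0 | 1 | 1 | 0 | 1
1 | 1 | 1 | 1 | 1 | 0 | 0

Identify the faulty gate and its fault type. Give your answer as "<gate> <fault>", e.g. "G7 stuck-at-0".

Fault-free values for test 1 (x1=0, x2=0, x3=0, x4=1, x5=1): G1=1, G2=0, G3=0, G4=1, G5=1, G6=0, G7=0, G8=0, giving Y=0. Observed 1.
Test 1: faults giving observed 1 are {G1 stuck-at-0, G4 stuck-at-0, G5 stuck-at-0, G6 stuck-at-1, G7 stuck-at-1, G8 stuck-at-1}.
Test 2 (x1=1, x2=1, x3=1, x4=1, x5=1): fault-free G1=1, G2=1, G3=0, G4=1, G5=1, G6=0, G7=0, G8=0 → 0; observed 0. Eliminates G1 stuck-at-0, G5 stuck-at-0, G6 stuck-at-1, G7 stuck-at-1, G8 stuck-at-1.
Only G4 stuck-at-0 is consistent with every test.

G4 stuck-at-0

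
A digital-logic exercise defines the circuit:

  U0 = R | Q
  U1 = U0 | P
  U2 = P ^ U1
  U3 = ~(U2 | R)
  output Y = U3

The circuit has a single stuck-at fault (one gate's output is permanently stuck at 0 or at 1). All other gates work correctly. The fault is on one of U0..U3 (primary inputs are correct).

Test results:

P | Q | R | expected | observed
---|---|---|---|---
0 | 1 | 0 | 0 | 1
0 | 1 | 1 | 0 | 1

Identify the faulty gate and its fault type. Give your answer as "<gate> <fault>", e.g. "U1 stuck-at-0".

U3 stuck-at-1

Fault-free values for test 1 (P=0, Q=1, R=0): U0=1, U1=1, U2=1, U3=0, giving Y=0. Observed 1.
Test 1: faults giving observed 1 are {U0 stuck-at-0, U1 stuck-at-0, U2 stuck-at-0, U3 stuck-at-1}.
Test 2 (P=0, Q=1, R=1): fault-free U0=1, U1=1, U2=1, U3=0 → 0; observed 1. Eliminates U0 stuck-at-0, U1 stuck-at-0, U2 stuck-at-0.
Only U3 stuck-at-1 is consistent with every test.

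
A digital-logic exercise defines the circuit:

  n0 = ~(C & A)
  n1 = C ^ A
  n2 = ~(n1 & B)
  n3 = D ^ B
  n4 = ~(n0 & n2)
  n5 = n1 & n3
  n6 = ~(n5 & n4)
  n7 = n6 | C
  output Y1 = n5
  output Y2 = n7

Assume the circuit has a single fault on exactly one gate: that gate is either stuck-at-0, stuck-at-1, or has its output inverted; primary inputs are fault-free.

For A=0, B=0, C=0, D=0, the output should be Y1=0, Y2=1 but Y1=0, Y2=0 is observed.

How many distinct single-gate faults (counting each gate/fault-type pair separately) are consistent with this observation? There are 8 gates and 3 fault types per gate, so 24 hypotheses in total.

Fault-free: n0=1, n1=0, n2=1, n3=0, n4=0, n5=0, n6=1, n7=1 → Y1=0, Y2=1. Observed Y1=0, Y2=0.
  n0: none of the 3 fault types match ✗
  n1: none of the 3 fault types match ✗
  n2: none of the 3 fault types match ✗
  n3: none of the 3 fault types match ✗
  n4: none of the 3 fault types match ✗
  n5: none of the 3 fault types match ✗
  n6: stuck-at-0, inverted output ✓; others ✗
  n7: stuck-at-0, inverted output ✓; others ✗
Consistent faults: {n6 stuck-at-0, n6 inverted output, n7 stuck-at-0, n7 inverted output} — 4 in all.

4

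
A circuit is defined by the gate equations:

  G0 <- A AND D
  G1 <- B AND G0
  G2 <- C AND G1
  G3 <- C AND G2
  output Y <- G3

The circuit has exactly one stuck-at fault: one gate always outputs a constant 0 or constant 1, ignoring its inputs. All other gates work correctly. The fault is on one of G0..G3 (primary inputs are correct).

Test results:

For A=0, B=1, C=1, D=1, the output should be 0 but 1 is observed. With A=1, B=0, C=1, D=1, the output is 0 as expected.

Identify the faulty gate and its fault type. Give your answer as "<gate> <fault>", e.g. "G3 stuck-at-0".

Fault-free values for test 1 (A=0, B=1, C=1, D=1): G0=0, G1=0, G2=0, G3=0, giving Y=0. Observed 1.
Test 1: faults giving observed 1 are {G0 stuck-at-1, G1 stuck-at-1, G2 stuck-at-1, G3 stuck-at-1}.
Test 2 (A=1, B=0, C=1, D=1): fault-free G0=1, G1=0, G2=0, G3=0 → 0; observed 0. Eliminates G1 stuck-at-1, G2 stuck-at-1, G3 stuck-at-1.
Only G0 stuck-at-1 is consistent with every test.

G0 stuck-at-1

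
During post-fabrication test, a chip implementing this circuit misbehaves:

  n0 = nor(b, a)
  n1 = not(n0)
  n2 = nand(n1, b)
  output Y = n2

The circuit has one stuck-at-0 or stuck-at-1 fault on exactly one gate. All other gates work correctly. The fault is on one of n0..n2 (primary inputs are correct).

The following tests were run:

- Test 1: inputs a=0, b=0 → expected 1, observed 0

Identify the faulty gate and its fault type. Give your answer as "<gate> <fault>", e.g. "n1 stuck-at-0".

n2 stuck-at-0

Fault-free values for test 1 (a=0, b=0): n0=1, n1=0, n2=1, giving Y=1. Observed 0.
Test 1: faults giving observed 0 are {n2 stuck-at-0}.
Only n2 stuck-at-0 is consistent with every test.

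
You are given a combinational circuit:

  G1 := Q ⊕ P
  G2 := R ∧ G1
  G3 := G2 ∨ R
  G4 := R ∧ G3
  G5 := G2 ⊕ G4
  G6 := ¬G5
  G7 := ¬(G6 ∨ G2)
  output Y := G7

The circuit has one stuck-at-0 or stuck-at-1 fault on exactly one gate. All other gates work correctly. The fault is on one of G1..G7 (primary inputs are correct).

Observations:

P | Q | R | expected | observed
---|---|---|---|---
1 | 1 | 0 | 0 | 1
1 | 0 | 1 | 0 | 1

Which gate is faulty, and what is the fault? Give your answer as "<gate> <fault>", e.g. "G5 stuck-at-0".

Fault-free values for test 1 (P=1, Q=1, R=0): G1=0, G2=0, G3=0, G4=0, G5=0, G6=1, G7=0, giving Y=0. Observed 1.
Test 1: faults giving observed 1 are {G4 stuck-at-1, G5 stuck-at-1, G6 stuck-at-0, G7 stuck-at-1}.
Test 2 (P=1, Q=0, R=1): fault-free G1=1, G2=1, G3=1, G4=1, G5=0, G6=1, G7=0 → 0; observed 1. Eliminates G4 stuck-at-1, G5 stuck-at-1, G6 stuck-at-0.
Only G7 stuck-at-1 is consistent with every test.

G7 stuck-at-1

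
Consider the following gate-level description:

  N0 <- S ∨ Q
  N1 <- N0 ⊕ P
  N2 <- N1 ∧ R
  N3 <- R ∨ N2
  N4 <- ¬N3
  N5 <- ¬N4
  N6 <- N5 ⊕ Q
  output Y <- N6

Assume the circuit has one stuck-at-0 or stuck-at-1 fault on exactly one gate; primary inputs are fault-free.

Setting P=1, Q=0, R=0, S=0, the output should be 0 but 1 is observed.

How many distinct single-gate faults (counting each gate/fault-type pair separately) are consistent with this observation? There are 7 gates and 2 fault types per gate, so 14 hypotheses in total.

Fault-free: N0=0, N1=1, N2=0, N3=0, N4=1, N5=0, N6=0 → 0. Observed 1.
  N0 stuck-at-0: output 0 ✗
  N0 stuck-at-1: output 0 ✗
  N1 stuck-at-0: output 0 ✗
  N1 stuck-at-1: output 0 ✗
  N2 stuck-at-0: output 0 ✗
  N2 stuck-at-1: output 1 ✓
  N3 stuck-at-0: output 0 ✗
  N3 stuck-at-1: output 1 ✓
  N4 stuck-at-0: output 1 ✓
  N4 stuck-at-1: output 0 ✗
  N5 stuck-at-0: output 0 ✗
  N5 stuck-at-1: output 1 ✓
  N6 stuck-at-0: output 0 ✗
  N6 stuck-at-1: output 1 ✓
Consistent faults: {N2 stuck-at-1, N3 stuck-at-1, N4 stuck-at-0, N5 stuck-at-1, N6 stuck-at-1} — 5 in all.

5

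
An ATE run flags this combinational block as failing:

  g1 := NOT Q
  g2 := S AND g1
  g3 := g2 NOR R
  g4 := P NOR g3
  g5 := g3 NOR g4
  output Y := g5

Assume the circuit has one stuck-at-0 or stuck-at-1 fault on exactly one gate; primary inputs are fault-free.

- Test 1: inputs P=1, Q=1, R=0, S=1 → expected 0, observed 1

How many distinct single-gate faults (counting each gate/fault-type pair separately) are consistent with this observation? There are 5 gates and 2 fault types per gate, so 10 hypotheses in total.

Fault-free: g1=0, g2=0, g3=1, g4=0, g5=0 → 0. Observed 1.
  g1 stuck-at-0: output 0 ✗
  g1 stuck-at-1: output 1 ✓
  g2 stuck-at-0: output 0 ✗
  g2 stuck-at-1: output 1 ✓
  g3 stuck-at-0: output 1 ✓
  g3 stuck-at-1: output 0 ✗
  g4 stuck-at-0: output 0 ✗
  g4 stuck-at-1: output 0 ✗
  g5 stuck-at-0: output 0 ✗
  g5 stuck-at-1: output 1 ✓
Consistent faults: {g1 stuck-at-1, g2 stuck-at-1, g3 stuck-at-0, g5 stuck-at-1} — 4 in all.

4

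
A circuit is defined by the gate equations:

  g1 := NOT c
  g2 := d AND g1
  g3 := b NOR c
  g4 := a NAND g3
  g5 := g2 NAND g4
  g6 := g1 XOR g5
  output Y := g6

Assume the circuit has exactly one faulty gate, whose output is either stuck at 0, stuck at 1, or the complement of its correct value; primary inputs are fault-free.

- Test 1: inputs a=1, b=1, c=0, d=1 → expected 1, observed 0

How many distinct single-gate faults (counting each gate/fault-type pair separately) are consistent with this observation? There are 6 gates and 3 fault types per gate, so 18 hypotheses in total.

10

Fault-free: g1=1, g2=1, g3=0, g4=1, g5=0, g6=1 → 1. Observed 0.
  g1: none of the 3 fault types match ✗
  g2: stuck-at-0, inverted output ✓; others ✗
  g3: stuck-at-1, inverted output ✓; others ✗
  g4: stuck-at-0, inverted output ✓; others ✗
  g5: stuck-at-1, inverted output ✓; others ✗
  g6: stuck-at-0, inverted output ✓; others ✗
Consistent faults: {g2 stuck-at-0, g2 inverted output, g3 stuck-at-1, g3 inverted output, g4 stuck-at-0, g4 inverted output, g5 stuck-at-1, g5 inverted output, g6 stuck-at-0, g6 inverted output} — 10 in all.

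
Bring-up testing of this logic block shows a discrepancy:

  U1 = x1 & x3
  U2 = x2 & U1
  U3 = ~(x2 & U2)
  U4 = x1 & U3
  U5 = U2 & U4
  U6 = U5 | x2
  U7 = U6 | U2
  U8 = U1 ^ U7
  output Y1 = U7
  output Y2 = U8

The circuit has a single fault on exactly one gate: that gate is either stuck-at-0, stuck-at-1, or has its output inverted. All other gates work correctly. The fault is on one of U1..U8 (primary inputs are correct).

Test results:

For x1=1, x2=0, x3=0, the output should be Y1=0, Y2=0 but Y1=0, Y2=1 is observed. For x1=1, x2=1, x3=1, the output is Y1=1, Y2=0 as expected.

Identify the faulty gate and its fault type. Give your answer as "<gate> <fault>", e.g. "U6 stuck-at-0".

Fault-free values for test 1 (x1=1, x2=0, x3=0): U1=0, U2=0, U3=1, U4=1, U5=0, U6=0, U7=0, U8=0, giving Y1=0, Y2=0. Observed Y1=0, Y2=1.
Test 1: faults giving observed Y1=0, Y2=1 are {U1 stuck-at-1, U1 inverted output, U8 stuck-at-1, U8 inverted output}.
Test 2 (x1=1, x2=1, x3=1): fault-free U1=1, U2=1, U3=0, U4=0, U5=0, U6=1, U7=1, U8=0 → Y1=1, Y2=0; observed Y1=1, Y2=0. Eliminates U1 inverted output, U8 stuck-at-1, U8 inverted output.
Only U1 stuck-at-1 is consistent with every test.

U1 stuck-at-1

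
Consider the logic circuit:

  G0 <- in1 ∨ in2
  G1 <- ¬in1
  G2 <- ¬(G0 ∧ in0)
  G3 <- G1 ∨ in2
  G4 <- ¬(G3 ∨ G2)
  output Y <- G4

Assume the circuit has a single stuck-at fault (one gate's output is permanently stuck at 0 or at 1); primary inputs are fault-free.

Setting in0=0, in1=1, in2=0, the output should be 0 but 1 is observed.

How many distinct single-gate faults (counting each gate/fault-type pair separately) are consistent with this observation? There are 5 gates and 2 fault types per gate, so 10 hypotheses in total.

Fault-free: G0=1, G1=0, G2=1, G3=0, G4=0 → 0. Observed 1.
  G0 stuck-at-0: output 0 ✗
  G0 stuck-at-1: output 0 ✗
  G1 stuck-at-0: output 0 ✗
  G1 stuck-at-1: output 0 ✗
  G2 stuck-at-0: output 1 ✓
  G2 stuck-at-1: output 0 ✗
  G3 stuck-at-0: output 0 ✗
  G3 stuck-at-1: output 0 ✗
  G4 stuck-at-0: output 0 ✗
  G4 stuck-at-1: output 1 ✓
Consistent faults: {G2 stuck-at-0, G4 stuck-at-1} — 2 in all.

2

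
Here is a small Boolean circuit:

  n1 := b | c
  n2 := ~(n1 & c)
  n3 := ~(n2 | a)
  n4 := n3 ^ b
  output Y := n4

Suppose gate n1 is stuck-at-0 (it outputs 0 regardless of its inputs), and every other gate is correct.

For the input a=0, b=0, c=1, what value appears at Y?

Propagate with n1 forced: n1=0 [stuck-at-0], n2=1, n3=0, n4=0.
So Y = 0. (Without the fault it would be 1.)

0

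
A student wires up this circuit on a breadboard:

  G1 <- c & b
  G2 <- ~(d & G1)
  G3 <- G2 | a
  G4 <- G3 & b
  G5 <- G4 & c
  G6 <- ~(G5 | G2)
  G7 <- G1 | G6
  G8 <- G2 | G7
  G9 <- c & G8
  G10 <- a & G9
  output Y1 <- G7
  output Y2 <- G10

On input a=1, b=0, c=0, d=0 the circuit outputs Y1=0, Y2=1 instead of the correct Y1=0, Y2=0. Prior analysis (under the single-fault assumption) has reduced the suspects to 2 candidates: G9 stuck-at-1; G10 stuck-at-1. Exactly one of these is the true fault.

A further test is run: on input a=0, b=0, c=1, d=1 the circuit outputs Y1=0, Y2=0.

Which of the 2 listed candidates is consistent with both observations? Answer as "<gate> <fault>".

Evaluate each candidate on input a=0, b=0, c=1, d=1:
  G9 stuck-at-1: G1=0, G2=1, G3=1, G4=0, G5=0, G6=0, G7=0, G8=1, G9=1 [stuck-at-1], G10=0 → Y1=0, Y2=0 — matches
  G10 stuck-at-1: G1=0, G2=1, G3=1, G4=0, G5=0, G6=0, G7=0, G8=1, G9=1, G10=1 [stuck-at-1] → Y1=0, Y2=1 — eliminated
Only G9 stuck-at-1 reproduces the observed Y1=0, Y2=0.

G9 stuck-at-1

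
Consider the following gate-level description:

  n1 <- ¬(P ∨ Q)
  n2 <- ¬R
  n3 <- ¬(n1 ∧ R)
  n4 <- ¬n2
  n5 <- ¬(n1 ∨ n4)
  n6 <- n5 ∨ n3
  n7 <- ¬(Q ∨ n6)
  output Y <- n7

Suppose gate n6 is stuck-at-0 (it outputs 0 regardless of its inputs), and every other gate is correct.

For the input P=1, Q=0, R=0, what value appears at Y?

1

Propagate with n6 forced: n1=0, n2=1, n3=1, n4=0, n5=1, n6=0 [stuck-at-0], n7=1.
So Y = 1. (Without the fault it would be 0.)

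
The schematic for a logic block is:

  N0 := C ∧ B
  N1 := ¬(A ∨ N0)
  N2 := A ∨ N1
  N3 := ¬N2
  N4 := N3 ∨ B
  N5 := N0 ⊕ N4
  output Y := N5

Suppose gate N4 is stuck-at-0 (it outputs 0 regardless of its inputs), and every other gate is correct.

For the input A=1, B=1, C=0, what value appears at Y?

Propagate with N4 forced: N0=0, N1=0, N2=1, N3=0, N4=0 [stuck-at-0], N5=0.
So Y = 0. (Without the fault it would be 1.)

0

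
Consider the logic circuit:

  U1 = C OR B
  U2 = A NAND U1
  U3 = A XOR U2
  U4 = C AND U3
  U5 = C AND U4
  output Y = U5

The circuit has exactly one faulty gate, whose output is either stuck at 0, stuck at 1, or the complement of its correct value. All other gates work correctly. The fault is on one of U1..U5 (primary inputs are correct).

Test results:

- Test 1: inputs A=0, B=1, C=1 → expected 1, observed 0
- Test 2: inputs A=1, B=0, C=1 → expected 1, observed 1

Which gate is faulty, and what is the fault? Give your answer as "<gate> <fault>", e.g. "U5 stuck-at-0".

Fault-free values for test 1 (A=0, B=1, C=1): U1=1, U2=1, U3=1, U4=1, U5=1, giving Y=1. Observed 0.
Test 1: faults giving observed 0 are {U2 stuck-at-0, U2 inverted output, U3 stuck-at-0, U3 inverted output, U4 stuck-at-0, U4 inverted output, U5 stuck-at-0, U5 inverted output}.
Test 2 (A=1, B=0, C=1): fault-free U1=1, U2=0, U3=1, U4=1, U5=1 → 1; observed 1. Eliminates U2 inverted output, U3 stuck-at-0, U3 inverted output, U4 stuck-at-0, U4 inverted output, U5 stuck-at-0, U5 inverted output.
Only U2 stuck-at-0 is consistent with every test.

U2 stuck-at-0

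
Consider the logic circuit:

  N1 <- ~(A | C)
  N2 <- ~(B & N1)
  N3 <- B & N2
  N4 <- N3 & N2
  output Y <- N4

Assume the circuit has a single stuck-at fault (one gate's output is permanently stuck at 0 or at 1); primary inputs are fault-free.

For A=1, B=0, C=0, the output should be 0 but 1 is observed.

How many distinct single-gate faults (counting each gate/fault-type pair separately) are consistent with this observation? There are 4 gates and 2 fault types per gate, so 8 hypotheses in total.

2

Fault-free: N1=0, N2=1, N3=0, N4=0 → 0. Observed 1.
  N1 stuck-at-0: output 0 ✗
  N1 stuck-at-1: output 0 ✗
  N2 stuck-at-0: output 0 ✗
  N2 stuck-at-1: output 0 ✗
  N3 stuck-at-0: output 0 ✗
  N3 stuck-at-1: output 1 ✓
  N4 stuck-at-0: output 0 ✗
  N4 stuck-at-1: output 1 ✓
Consistent faults: {N3 stuck-at-1, N4 stuck-at-1} — 2 in all.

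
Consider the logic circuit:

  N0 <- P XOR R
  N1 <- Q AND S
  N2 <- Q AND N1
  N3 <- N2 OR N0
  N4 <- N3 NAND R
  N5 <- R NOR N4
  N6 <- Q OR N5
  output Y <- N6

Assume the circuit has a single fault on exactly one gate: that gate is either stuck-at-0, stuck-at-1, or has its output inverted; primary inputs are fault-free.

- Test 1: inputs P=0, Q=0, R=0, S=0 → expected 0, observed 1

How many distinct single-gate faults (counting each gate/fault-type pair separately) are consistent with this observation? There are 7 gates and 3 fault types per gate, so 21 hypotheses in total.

6

Fault-free: N0=0, N1=0, N2=0, N3=0, N4=1, N5=0, N6=0 → 0. Observed 1.
  N0: none of the 3 fault types match ✗
  N1: none of the 3 fault types match ✗
  N2: none of the 3 fault types match ✗
  N3: none of the 3 fault types match ✗
  N4: stuck-at-0, inverted output ✓; others ✗
  N5: stuck-at-1, inverted output ✓; others ✗
  N6: stuck-at-1, inverted output ✓; others ✗
Consistent faults: {N4 stuck-at-0, N4 inverted output, N5 stuck-at-1, N5 inverted output, N6 stuck-at-1, N6 inverted output} — 6 in all.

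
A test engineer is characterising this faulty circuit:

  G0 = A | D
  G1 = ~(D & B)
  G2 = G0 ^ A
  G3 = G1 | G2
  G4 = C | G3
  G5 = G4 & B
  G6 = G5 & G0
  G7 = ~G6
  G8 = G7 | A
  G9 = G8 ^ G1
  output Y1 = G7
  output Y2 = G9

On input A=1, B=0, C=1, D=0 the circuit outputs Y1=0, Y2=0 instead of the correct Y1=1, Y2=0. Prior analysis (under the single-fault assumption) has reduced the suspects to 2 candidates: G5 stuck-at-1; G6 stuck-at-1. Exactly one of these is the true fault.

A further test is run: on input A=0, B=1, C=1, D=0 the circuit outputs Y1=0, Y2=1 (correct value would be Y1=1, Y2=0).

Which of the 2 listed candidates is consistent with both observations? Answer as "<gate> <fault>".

Evaluate each candidate on input A=0, B=1, C=1, D=0:
  G5 stuck-at-1: G0=0, G1=1, G2=0, G3=1, G4=1, G5=1 [stuck-at-1], G6=0, G7=1, G8=1, G9=0 → Y1=1, Y2=0 — eliminated
  G6 stuck-at-1: G0=0, G1=1, G2=0, G3=1, G4=1, G5=1, G6=1 [stuck-at-1], G7=0, G8=0, G9=1 → Y1=0, Y2=1 — matches
Only G6 stuck-at-1 reproduces the observed Y1=0, Y2=1.

G6 stuck-at-1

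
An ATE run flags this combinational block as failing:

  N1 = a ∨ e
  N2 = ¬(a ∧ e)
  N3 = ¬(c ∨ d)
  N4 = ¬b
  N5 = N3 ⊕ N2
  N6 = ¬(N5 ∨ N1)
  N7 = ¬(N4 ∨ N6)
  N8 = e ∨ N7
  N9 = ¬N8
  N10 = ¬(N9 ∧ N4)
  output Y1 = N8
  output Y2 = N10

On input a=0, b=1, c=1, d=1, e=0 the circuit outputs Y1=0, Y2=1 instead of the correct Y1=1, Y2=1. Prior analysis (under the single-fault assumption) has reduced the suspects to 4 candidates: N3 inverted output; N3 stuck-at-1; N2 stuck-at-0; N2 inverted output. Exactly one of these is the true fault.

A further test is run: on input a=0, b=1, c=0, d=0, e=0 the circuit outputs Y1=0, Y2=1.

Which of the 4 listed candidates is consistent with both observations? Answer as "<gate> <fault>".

N3 stuck-at-1

Evaluate each candidate on input a=0, b=1, c=0, d=0, e=0:
  N3 inverted output: N1=0, N2=1, N3=0 [inverted output], N4=0, N5=1, N6=0, N7=1, N8=1, N9=0, N10=1 → Y1=1, Y2=1 — eliminated
  N3 stuck-at-1: N1=0, N2=1, N3=1 [stuck-at-1], N4=0, N5=0, N6=1, N7=0, N8=0, N9=1, N10=1 → Y1=0, Y2=1 — matches
  N2 stuck-at-0: N1=0, N2=0 [stuck-at-0], N3=1, N4=0, N5=1, N6=0, N7=1, N8=1, N9=0, N10=1 → Y1=1, Y2=1 — eliminated
  N2 inverted output: N1=0, N2=0 [inverted output], N3=1, N4=0, N5=1, N6=0, N7=1, N8=1, N9=0, N10=1 → Y1=1, Y2=1 — eliminated
Only N3 stuck-at-1 reproduces the observed Y1=0, Y2=1.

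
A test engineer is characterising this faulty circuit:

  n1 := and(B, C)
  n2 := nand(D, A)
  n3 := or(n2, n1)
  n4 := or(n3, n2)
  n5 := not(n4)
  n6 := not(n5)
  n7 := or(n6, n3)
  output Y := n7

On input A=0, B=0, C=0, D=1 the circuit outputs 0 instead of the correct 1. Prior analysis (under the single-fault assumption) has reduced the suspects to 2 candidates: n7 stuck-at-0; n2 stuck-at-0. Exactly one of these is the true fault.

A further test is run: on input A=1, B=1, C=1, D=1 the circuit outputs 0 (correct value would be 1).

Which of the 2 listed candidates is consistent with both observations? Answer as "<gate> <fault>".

Evaluate each candidate on input A=1, B=1, C=1, D=1:
  n7 stuck-at-0: n1=1, n2=0, n3=1, n4=1, n5=0, n6=1, n7=0 [stuck-at-0] → 0 — matches
  n2 stuck-at-0: n1=1, n2=0 [stuck-at-0], n3=1, n4=1, n5=0, n6=1, n7=1 → 1 — eliminated
Only n7 stuck-at-0 reproduces the observed 0.

n7 stuck-at-0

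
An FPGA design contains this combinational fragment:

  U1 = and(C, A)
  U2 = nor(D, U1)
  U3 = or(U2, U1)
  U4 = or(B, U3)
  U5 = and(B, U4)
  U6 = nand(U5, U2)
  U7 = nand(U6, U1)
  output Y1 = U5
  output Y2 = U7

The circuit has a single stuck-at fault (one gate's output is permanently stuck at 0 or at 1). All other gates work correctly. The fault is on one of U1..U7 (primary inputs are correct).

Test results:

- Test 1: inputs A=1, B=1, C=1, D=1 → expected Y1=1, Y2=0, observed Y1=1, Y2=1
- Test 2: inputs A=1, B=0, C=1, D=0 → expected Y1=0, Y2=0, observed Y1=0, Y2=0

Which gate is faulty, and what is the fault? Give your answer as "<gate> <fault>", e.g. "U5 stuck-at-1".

U2 stuck-at-1

Fault-free values for test 1 (A=1, B=1, C=1, D=1): U1=1, U2=0, U3=1, U4=1, U5=1, U6=1, U7=0, giving Y1=1, Y2=0. Observed Y1=1, Y2=1.
Test 1: faults giving observed Y1=1, Y2=1 are {U1 stuck-at-0, U2 stuck-at-1, U6 stuck-at-0, U7 stuck-at-1}.
Test 2 (A=1, B=0, C=1, D=0): fault-free U1=1, U2=0, U3=1, U4=1, U5=0, U6=1, U7=0 → Y1=0, Y2=0; observed Y1=0, Y2=0. Eliminates U1 stuck-at-0, U6 stuck-at-0, U7 stuck-at-1.
Only U2 stuck-at-1 is consistent with every test.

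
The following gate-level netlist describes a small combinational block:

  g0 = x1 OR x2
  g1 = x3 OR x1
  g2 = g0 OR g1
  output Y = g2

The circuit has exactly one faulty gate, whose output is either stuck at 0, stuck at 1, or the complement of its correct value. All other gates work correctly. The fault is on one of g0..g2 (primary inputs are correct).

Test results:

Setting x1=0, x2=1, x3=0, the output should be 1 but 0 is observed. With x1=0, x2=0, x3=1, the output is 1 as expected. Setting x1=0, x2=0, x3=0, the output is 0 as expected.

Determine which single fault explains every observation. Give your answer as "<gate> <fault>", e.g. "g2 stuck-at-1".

Fault-free values for test 1 (x1=0, x2=1, x3=0): g0=1, g1=0, g2=1, giving Y=1. Observed 0.
Test 1: faults giving observed 0 are {g0 stuck-at-0, g0 inverted output, g2 stuck-at-0, g2 inverted output}.
Test 2 (x1=0, x2=0, x3=1): fault-free g0=0, g1=1, g2=1 → 1; observed 1. Eliminates g2 stuck-at-0, g2 inverted output.
Test 3 (x1=0, x2=0, x3=0): fault-free g0=0, g1=0, g2=0 → 0; observed 0. Eliminates g0 inverted output.
Only g0 stuck-at-0 is consistent with every test.

g0 stuck-at-0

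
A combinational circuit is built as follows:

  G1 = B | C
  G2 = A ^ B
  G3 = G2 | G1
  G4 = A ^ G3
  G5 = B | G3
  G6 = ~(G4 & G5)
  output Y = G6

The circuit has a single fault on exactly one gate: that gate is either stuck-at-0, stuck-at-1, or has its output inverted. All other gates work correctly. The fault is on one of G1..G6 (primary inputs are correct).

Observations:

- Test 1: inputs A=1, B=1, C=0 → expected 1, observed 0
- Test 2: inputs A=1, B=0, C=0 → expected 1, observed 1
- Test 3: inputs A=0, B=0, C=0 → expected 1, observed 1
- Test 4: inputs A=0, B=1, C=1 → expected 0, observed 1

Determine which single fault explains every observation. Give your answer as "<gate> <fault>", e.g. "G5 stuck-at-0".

G3 stuck-at-0

Fault-free values for test 1 (A=1, B=1, C=0): G1=1, G2=0, G3=1, G4=0, G5=1, G6=1, giving Y=1. Observed 0.
Test 1: faults giving observed 0 are {G1 stuck-at-0, G1 inverted output, G3 stuck-at-0, G3 inverted output, G4 stuck-at-1, G4 inverted output, G6 stuck-at-0, G6 inverted output}.
Test 2 (A=1, B=0, C=0): fault-free G1=0, G2=1, G3=1, G4=0, G5=1, G6=1 → 1; observed 1. Eliminates G4 stuck-at-1, G4 inverted output, G6 stuck-at-0, G6 inverted output.
Test 3 (A=0, B=0, C=0): fault-free G1=0, G2=0, G3=0, G4=0, G5=0, G6=1 → 1; observed 1. Eliminates G1 inverted output, G3 inverted output.
Test 4 (A=0, B=1, C=1): fault-free G1=1, G2=1, G3=1, G4=1, G5=1, G6=0 → 0; observed 1. Eliminates G1 stuck-at-0.
Only G3 stuck-at-0 is consistent with every test.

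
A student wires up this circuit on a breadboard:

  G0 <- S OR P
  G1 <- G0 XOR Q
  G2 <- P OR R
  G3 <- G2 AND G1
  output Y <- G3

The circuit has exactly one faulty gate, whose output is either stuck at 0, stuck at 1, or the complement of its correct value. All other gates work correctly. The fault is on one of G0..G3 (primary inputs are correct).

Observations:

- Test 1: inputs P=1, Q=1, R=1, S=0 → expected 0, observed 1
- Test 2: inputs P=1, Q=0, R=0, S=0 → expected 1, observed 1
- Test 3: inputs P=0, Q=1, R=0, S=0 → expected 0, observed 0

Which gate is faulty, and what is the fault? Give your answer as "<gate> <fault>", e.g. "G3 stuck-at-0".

Fault-free values for test 1 (P=1, Q=1, R=1, S=0): G0=1, G1=0, G2=1, G3=0, giving Y=0. Observed 1.
Test 1: faults giving observed 1 are {G0 stuck-at-0, G0 inverted output, G1 stuck-at-1, G1 inverted output, G3 stuck-at-1, G3 inverted output}.
Test 2 (P=1, Q=0, R=0, S=0): fault-free G0=1, G1=1, G2=1, G3=1 → 1; observed 1. Eliminates G0 stuck-at-0, G0 inverted output, G1 inverted output, G3 inverted output.
Test 3 (P=0, Q=1, R=0, S=0): fault-free G0=0, G1=1, G2=0, G3=0 → 0; observed 0. Eliminates G3 stuck-at-1.
Only G1 stuck-at-1 is consistent with every test.

G1 stuck-at-1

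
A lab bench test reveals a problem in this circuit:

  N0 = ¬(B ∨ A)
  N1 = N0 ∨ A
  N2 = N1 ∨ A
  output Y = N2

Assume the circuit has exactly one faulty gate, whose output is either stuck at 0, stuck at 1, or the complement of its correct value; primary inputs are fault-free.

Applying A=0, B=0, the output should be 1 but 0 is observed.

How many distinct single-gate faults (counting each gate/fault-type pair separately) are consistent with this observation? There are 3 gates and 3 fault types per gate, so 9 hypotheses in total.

6

Fault-free: N0=1, N1=1, N2=1 → 1. Observed 0.
  N0 stuck-at-0: output 0 ✓
  N0 stuck-at-1: output 1 ✗
  N0 inverted output: output 0 ✓
  N1 stuck-at-0: output 0 ✓
  N1 stuck-at-1: output 1 ✗
  N1 inverted output: output 0 ✓
  N2 stuck-at-0: output 0 ✓
  N2 stuck-at-1: output 1 ✗
  N2 inverted output: output 0 ✓
Consistent faults: {N0 stuck-at-0, N0 inverted output, N1 stuck-at-0, N1 inverted output, N2 stuck-at-0, N2 inverted output} — 6 in all.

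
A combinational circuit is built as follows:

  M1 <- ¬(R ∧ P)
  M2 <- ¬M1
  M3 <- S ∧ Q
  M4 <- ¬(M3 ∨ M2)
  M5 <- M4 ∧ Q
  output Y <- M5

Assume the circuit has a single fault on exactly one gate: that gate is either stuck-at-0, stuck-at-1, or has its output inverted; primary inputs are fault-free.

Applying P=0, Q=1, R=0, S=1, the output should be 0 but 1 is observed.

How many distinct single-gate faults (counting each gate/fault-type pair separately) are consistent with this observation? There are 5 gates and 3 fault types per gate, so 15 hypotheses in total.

Fault-free: M1=1, M2=0, M3=1, M4=0, M5=0 → 0. Observed 1.
  M1: none of the 3 fault types match ✗
  M2: none of the 3 fault types match ✗
  M3: stuck-at-0, inverted output ✓; others ✗
  M4: stuck-at-1, inverted output ✓; others ✗
  M5: stuck-at-1, inverted output ✓; others ✗
Consistent faults: {M3 stuck-at-0, M3 inverted output, M4 stuck-at-1, M4 inverted output, M5 stuck-at-1, M5 inverted output} — 6 in all.

6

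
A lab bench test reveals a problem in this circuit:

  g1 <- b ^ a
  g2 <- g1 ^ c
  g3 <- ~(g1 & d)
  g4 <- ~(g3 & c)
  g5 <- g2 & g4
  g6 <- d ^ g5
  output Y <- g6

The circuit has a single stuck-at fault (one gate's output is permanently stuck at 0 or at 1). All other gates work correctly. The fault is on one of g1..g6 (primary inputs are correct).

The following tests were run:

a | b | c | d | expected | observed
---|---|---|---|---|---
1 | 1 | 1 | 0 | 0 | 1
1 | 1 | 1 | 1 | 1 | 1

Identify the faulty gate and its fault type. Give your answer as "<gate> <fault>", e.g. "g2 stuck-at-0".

Fault-free values for test 1 (a=1, b=1, c=1, d=0): g1=0, g2=1, g3=1, g4=0, g5=0, g6=0, giving Y=0. Observed 1.
Test 1: faults giving observed 1 are {g3 stuck-at-0, g4 stuck-at-1, g5 stuck-at-1, g6 stuck-at-1}.
Test 2 (a=1, b=1, c=1, d=1): fault-free g1=0, g2=1, g3=1, g4=0, g5=0, g6=1 → 1; observed 1. Eliminates g3 stuck-at-0, g4 stuck-at-1, g5 stuck-at-1.
Only g6 stuck-at-1 is consistent with every test.

g6 stuck-at-1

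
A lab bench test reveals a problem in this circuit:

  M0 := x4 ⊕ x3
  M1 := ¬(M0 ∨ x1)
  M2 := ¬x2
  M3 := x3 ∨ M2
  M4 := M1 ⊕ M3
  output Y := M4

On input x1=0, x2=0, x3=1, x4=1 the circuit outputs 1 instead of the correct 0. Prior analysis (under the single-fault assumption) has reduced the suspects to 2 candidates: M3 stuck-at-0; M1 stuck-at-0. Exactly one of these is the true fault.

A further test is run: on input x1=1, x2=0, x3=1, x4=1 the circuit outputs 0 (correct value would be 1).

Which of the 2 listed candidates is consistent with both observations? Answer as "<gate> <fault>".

M3 stuck-at-0

Evaluate each candidate on input x1=1, x2=0, x3=1, x4=1:
  M3 stuck-at-0: M0=0, M1=0, M2=1, M3=0 [stuck-at-0], M4=0 → 0 — matches
  M1 stuck-at-0: M0=0, M1=0 [stuck-at-0], M2=1, M3=1, M4=1 → 1 — eliminated
Only M3 stuck-at-0 reproduces the observed 0.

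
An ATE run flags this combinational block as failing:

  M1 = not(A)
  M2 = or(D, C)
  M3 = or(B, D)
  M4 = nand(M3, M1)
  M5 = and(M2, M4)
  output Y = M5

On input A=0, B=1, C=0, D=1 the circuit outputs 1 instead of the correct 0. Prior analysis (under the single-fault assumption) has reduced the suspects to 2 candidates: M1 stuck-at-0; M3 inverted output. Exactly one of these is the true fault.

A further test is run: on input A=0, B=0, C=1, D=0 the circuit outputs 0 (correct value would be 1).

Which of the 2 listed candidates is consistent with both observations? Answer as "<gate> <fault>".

M3 inverted output

Evaluate each candidate on input A=0, B=0, C=1, D=0:
  M1 stuck-at-0: M1=0 [stuck-at-0], M2=1, M3=0, M4=1, M5=1 → 1 — eliminated
  M3 inverted output: M1=1, M2=1, M3=1 [inverted output], M4=0, M5=0 → 0 — matches
Only M3 inverted output reproduces the observed 0.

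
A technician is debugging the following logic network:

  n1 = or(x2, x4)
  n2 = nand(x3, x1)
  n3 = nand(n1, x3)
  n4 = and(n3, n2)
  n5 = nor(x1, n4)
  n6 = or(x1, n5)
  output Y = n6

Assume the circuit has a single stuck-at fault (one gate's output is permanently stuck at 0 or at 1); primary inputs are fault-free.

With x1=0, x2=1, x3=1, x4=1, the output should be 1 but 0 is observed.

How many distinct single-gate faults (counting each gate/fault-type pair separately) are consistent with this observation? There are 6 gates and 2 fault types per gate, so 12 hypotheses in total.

Fault-free: n1=1, n2=1, n3=0, n4=0, n5=1, n6=1 → 1. Observed 0.
  n1 stuck-at-0: output 0 ✓
  n1 stuck-at-1: output 1 ✗
  n2 stuck-at-0: output 1 ✗
  n2 stuck-at-1: output 1 ✗
  n3 stuck-at-0: output 1 ✗
  n3 stuck-at-1: output 0 ✓
  n4 stuck-at-0: output 1 ✗
  n4 stuck-at-1: output 0 ✓
  n5 stuck-at-0: output 0 ✓
  n5 stuck-at-1: output 1 ✗
  n6 stuck-at-0: output 0 ✓
  n6 stuck-at-1: output 1 ✗
Consistent faults: {n1 stuck-at-0, n3 stuck-at-1, n4 stuck-at-1, n5 stuck-at-0, n6 stuck-at-0} — 5 in all.

5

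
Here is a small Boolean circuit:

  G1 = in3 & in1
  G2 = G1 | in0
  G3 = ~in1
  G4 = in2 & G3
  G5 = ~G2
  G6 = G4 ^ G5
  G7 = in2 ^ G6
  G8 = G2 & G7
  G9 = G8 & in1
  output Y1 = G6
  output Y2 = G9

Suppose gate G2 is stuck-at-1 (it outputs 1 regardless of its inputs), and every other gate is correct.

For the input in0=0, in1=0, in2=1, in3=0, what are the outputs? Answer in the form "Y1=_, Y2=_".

Propagate with G2 forced: G1=0, G2=1 [stuck-at-1], G3=1, G4=1, G5=0, G6=1, G7=0, G8=0, G9=0.
So the outputs are Y1=1, Y2=0. (Without the fault they would be Y1=0, Y2=0.)

Y1=1, Y2=0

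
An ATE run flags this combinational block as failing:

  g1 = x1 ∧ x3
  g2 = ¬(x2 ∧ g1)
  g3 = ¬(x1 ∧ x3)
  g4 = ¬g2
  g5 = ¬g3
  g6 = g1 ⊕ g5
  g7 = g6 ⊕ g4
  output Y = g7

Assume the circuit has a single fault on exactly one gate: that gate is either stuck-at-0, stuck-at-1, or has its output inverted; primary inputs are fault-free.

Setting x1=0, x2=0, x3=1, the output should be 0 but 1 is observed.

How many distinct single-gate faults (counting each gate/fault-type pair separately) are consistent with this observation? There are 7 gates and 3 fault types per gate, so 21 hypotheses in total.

Fault-free: g1=0, g2=1, g3=1, g4=0, g5=0, g6=0, g7=0 → 0. Observed 1.
  g1: stuck-at-1, inverted output ✓; others ✗
  g2: stuck-at-0, inverted output ✓; others ✗
  g3: stuck-at-0, inverted output ✓; others ✗
  g4: stuck-at-1, inverted output ✓; others ✗
  g5: stuck-at-1, inverted output ✓; others ✗
  g6: stuck-at-1, inverted output ✓; others ✗
  g7: stuck-at-1, inverted output ✓; others ✗
Consistent faults: {g1 stuck-at-1, g1 inverted output, g2 stuck-at-0, g2 inverted output, g3 stuck-at-0, g3 inverted output, g4 stuck-at-1, g4 inverted output, g5 stuck-at-1, g5 inverted output, g6 stuck-at-1, g6 inverted output, g7 stuck-at-1, g7 inverted output} — 14 in all.

14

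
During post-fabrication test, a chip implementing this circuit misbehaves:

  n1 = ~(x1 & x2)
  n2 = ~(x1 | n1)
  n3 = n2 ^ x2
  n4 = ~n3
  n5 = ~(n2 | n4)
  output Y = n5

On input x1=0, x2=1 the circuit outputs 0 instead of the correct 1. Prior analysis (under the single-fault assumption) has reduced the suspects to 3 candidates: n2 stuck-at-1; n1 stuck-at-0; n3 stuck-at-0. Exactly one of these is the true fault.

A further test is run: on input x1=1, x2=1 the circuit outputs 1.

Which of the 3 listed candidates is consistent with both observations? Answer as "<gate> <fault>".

Evaluate each candidate on input x1=1, x2=1:
  n2 stuck-at-1: n1=0, n2=1 [stuck-at-1], n3=0, n4=1, n5=0 → 0 — eliminated
  n1 stuck-at-0: n1=0 [stuck-at-0], n2=0, n3=1, n4=0, n5=1 → 1 — matches
  n3 stuck-at-0: n1=0, n2=0, n3=0 [stuck-at-0], n4=1, n5=0 → 0 — eliminated
Only n1 stuck-at-0 reproduces the observed 1.

n1 stuck-at-0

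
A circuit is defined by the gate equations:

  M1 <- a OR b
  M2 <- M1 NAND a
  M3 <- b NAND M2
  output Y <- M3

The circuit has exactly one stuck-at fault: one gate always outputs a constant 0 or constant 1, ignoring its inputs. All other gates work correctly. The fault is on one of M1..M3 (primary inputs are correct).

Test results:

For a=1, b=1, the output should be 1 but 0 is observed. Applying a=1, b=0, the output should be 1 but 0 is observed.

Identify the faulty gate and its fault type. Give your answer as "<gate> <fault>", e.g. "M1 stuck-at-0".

M3 stuck-at-0

Fault-free values for test 1 (a=1, b=1): M1=1, M2=0, M3=1, giving Y=1. Observed 0.
Test 1: faults giving observed 0 are {M1 stuck-at-0, M2 stuck-at-1, M3 stuck-at-0}.
Test 2 (a=1, b=0): fault-free M1=1, M2=0, M3=1 → 1; observed 0. Eliminates M1 stuck-at-0, M2 stuck-at-1.
Only M3 stuck-at-0 is consistent with every test.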